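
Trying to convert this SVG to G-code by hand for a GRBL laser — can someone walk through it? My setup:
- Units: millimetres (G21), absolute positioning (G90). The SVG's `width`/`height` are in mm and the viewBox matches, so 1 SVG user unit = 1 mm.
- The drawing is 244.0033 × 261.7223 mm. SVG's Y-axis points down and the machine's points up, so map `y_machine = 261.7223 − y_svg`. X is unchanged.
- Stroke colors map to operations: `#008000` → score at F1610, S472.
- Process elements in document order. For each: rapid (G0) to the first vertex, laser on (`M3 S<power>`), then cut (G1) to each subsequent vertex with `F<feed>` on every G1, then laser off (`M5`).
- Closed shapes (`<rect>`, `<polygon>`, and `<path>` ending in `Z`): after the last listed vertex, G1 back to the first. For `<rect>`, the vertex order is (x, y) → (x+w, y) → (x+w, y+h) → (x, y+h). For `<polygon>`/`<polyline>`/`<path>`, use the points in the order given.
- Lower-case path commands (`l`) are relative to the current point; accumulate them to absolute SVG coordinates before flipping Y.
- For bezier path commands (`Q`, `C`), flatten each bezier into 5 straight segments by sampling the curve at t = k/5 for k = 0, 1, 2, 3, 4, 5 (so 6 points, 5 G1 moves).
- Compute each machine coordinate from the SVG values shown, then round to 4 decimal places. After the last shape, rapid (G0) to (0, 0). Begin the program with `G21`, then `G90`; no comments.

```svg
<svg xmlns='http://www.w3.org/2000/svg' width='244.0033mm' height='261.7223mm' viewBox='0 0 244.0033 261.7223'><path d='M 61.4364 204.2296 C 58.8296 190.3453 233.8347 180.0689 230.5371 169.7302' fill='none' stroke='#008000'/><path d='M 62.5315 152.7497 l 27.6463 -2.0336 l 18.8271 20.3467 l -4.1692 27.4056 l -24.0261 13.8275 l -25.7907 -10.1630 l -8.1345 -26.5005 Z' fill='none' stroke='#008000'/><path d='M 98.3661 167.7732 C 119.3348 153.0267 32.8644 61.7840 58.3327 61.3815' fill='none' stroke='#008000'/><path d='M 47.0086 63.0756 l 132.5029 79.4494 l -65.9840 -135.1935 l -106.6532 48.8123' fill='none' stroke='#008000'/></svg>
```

1 u = 1 mm; y_m = 261.7223 − y.

[1] `<path>` cubic bezier, #008000→score S472 F1610: (61.4364,57.4927) → (78.3384,65.4197) → (120.7834,72.6570) → (171.6875,79.3807) → (213.9667,85.7670) → (230.5371,91.9921)

[2] `<path>` regular polygon, #008000→score S472 F1610: (62.5315,108.9726) → (90.1778,111.0062) → (109.0049,90.6595) → (104.8357,63.2539) → (80.8096,49.4264) → (55.0189,59.5894) → (46.8844,86.0899) → (62.5315,108.9726) (closed)

[3] `<path>` cubic bezier, #008000→score S472 F1610: (98.3661,93.9491) → (99.8097,110.6379) → (85.9980,137.6535) → (67.4611,166.9640) → (54.7293,190.5372) → (58.3327,200.3408)

[4] `<path>` open polyline, #008000→score S472 F1610: (47.0086,198.6467) → (179.5115,119.1973) → (113.5275,254.3908) → (6.8743,205.5785)

G21
G90
G0 X61.4364 Y57.4927
M3 S472
G1 X78.3384 Y65.4197 F1610
G1 X120.7834 Y72.6570 F1610
G1 X171.6875 Y79.3807 F1610
G1 X213.9667 Y85.7670 F1610
G1 X230.5371 Y91.9921 F1610
M5
G0 X62.5315 Y108.9726
M3 S472
G1 X90.1778 Y111.0062 F1610
G1 X109.0049 Y90.6595 F1610
G1 X104.8357 Y63.2539 F1610
G1 X80.8096 Y49.4264 F1610
G1 X55.0189 Y59.5894 F1610
G1 X46.8844 Y86.0899 F1610
G1 X62.5315 Y108.9726 F1610
M5
G0 X98.3661 Y93.9491
M3 S472
G1 X99.8097 Y110.6379 F1610
G1 X85.9980 Y137.6535 F1610
G1 X67.4611 Y166.9640 F1610
G1 X54.7293 Y190.5372 F1610
G1 X58.3327 Y200.3408 F1610
M5
G0 X47.0086 Y198.6467
M3 S472
G1 X179.5115 Y119.1973 F1610
G1 X113.5275 Y254.3908 F1610
G1 X6.8743 Y205.5785 F1610
M5
G0 X0.0000 Y0.0000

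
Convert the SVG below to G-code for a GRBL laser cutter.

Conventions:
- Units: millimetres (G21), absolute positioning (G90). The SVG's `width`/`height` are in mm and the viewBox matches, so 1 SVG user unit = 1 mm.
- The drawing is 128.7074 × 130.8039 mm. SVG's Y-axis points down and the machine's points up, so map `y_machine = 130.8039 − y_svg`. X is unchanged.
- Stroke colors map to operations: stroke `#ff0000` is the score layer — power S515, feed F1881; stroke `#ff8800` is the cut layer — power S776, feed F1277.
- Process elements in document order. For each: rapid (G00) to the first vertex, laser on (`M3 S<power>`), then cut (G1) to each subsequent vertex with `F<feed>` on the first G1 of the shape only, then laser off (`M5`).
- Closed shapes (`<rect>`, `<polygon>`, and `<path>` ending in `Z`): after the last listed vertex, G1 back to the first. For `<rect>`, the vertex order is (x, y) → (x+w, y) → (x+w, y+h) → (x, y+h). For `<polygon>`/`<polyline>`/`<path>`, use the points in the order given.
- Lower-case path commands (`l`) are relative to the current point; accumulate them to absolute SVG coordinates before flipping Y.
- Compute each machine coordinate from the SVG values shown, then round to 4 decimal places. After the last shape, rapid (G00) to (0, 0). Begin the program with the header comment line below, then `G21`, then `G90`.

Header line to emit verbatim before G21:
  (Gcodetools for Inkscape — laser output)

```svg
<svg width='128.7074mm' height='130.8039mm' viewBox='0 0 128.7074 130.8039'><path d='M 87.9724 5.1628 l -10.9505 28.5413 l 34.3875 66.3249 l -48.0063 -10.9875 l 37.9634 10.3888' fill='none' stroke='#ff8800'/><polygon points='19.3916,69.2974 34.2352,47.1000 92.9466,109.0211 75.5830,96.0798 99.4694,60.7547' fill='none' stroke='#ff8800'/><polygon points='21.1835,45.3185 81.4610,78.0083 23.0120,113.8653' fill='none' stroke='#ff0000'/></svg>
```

(Gcodetools for Inkscape — laser output)
G21
G90
G00 X87.9724 Y125.6411
M3 S776
G1 X77.0219 Y97.0998 F1277
G1 X111.4094 Y30.7749
G1 X63.4031 Y41.7624
G1 X101.3665 Y31.3736
M5
G00 X19.3916 Y61.5065
M3 S776
G1 X34.2352 Y83.7039 F1277
G1 X92.9466 Y21.7828
G1 X75.5830 Y34.7241
G1 X99.4694 Y70.0492
G1 X19.3916 Y61.5065
M5
G00 X21.1835 Y85.4854
M3 S515
G1 X81.4610 Y52.7956 F1881
G1 X23.0120 Y16.9386
G1 X21.1835 Y85.4854
M5
G00 X0.0000 Y0.0000

1 u = 1 mm; y_m = 130.8039 − y.

[1] `<path>` open polyline, #ff8800→cut S776 F1277: (87.9724,125.6411) → (77.0219,97.0998) → (111.4094,30.7749) → (63.4031,41.7624) → (101.3665,31.3736)

[2] `<polygon>` closed polygon, #ff8800→cut S776 F1277: (19.3916,61.5065) → (34.2352,83.7039) → (92.9466,21.7828) → (75.5830,34.7241) → (99.4694,70.0492) → (19.3916,61.5065) (closed)

[3] `<polygon>` regular polygon, #ff0000→score S515 F1881: (21.1835,85.4854) → (81.4610,52.7956) → (23.0120,16.9386) → (21.1835,85.4854) (closed)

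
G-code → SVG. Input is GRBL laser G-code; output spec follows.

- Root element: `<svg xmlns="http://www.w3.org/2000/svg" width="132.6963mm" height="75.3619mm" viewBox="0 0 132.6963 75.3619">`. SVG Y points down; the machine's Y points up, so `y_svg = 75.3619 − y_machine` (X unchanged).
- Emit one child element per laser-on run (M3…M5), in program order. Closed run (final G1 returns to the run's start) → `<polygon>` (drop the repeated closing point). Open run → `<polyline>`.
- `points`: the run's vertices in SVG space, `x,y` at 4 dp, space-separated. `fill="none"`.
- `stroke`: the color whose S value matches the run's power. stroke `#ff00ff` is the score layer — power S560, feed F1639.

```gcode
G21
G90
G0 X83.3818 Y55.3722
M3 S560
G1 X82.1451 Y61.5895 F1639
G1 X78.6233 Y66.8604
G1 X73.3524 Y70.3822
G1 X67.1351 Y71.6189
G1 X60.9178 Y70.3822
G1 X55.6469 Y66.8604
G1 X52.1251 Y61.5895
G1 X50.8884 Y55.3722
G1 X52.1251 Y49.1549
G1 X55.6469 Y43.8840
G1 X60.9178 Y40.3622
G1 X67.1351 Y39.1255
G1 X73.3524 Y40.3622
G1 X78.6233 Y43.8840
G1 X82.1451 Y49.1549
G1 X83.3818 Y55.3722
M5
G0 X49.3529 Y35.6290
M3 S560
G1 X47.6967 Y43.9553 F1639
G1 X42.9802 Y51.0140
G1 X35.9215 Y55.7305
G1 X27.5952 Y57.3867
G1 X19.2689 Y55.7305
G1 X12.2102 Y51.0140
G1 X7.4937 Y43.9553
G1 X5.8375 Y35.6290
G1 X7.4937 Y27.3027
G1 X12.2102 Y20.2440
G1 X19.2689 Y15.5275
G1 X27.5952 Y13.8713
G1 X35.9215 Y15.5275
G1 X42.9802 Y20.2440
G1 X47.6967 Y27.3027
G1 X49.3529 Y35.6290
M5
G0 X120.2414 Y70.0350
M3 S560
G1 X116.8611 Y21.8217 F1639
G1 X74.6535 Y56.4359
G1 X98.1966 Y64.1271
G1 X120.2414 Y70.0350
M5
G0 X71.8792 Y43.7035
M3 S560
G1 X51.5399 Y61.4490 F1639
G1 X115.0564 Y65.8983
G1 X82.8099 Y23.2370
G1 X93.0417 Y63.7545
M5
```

Each laser-on run becomes one SVG element. Flip Y back into SVG space with y_svg = 75.3619 − y_machine. Every run uses S560, so all elements get stroke `#ff00ff` (score).

Run 1: The run returns to its start, so emit a `<polygon>` with points (Y-flipped): 83.3818,19.9897 82.1451,13.7724 78.6233,8.5015 73.3524,4.9797 67.1351,3.7430 60.9178,4.9797 55.6469,8.5015 52.1251,13.7724 50.8884,19.9897 52.1251,26.2070 55.6469,31.4779 60.9178,34.9997 67.1351,36.2364 73.3524,34.9997 78.6233,31.4779 82.1451,26.2070.

Run 2: The run returns to its start, so emit a `<polygon>` with points (Y-flipped): 49.3529,39.7329 47.6967,31.4066 42.9802,24.3479 35.9215,19.6314 27.5952,17.9752 19.2689,19.6314 12.2102,24.3479 7.4937,31.4066 5.8375,39.7329 7.4937,48.0592 12.2102,55.1179 19.2689,59.8344 27.5952,61.4906 35.9215,59.8344 42.9802,55.1179 47.6967,48.0592.

Run 3: The run returns to its start, so emit a `<polygon>` with points (Y-flipped): 120.2414,5.3269 116.8611,53.5402 74.6535,18.9260 98.1966,11.2348.

Run 4: The run is open, so emit a `<polyline>` with points (Y-flipped): 71.8792,31.6584 51.5399,13.9129 115.0564,9.4636 82.8099,52.1249 93.0417,11.6074.

<svg xmlns="http://www.w3.org/2000/svg" width="132.6963mm" height="75.3619mm" viewBox="0 0 132.6963 75.3619">
  <polygon points="83.3818,19.9897 82.1451,13.7724 78.6233,8.5015 73.3524,4.9797 67.1351,3.7430 60.9178,4.9797 55.6469,8.5015 52.1251,13.7724 50.8884,19.9897 52.1251,26.2070 55.6469,31.4779 60.9178,34.9997 67.1351,36.2364 73.3524,34.9997 78.6233,31.4779 82.1451,26.2070" fill="none" stroke="#ff00ff"/>
  <polygon points="49.3529,39.7329 47.6967,31.4066 42.9802,24.3479 35.9215,19.6314 27.5952,17.9752 19.2689,19.6314 12.2102,24.3479 7.4937,31.4066 5.8375,39.7329 7.4937,48.0592 12.2102,55.1179 19.2689,59.8344 27.5952,61.4906 35.9215,59.8344 42.9802,55.1179 47.6967,48.0592" fill="none" stroke="#ff00ff"/>
  <polygon points="120.2414,5.3269 116.8611,53.5402 74.6535,18.9260 98.1966,11.2348" fill="none" stroke="#ff00ff"/>
  <polyline points="71.8792,31.6584 51.5399,13.9129 115.0564,9.4636 82.8099,52.1249 93.0417,11.6074" fill="none" stroke="#ff00ff"/>
</svg>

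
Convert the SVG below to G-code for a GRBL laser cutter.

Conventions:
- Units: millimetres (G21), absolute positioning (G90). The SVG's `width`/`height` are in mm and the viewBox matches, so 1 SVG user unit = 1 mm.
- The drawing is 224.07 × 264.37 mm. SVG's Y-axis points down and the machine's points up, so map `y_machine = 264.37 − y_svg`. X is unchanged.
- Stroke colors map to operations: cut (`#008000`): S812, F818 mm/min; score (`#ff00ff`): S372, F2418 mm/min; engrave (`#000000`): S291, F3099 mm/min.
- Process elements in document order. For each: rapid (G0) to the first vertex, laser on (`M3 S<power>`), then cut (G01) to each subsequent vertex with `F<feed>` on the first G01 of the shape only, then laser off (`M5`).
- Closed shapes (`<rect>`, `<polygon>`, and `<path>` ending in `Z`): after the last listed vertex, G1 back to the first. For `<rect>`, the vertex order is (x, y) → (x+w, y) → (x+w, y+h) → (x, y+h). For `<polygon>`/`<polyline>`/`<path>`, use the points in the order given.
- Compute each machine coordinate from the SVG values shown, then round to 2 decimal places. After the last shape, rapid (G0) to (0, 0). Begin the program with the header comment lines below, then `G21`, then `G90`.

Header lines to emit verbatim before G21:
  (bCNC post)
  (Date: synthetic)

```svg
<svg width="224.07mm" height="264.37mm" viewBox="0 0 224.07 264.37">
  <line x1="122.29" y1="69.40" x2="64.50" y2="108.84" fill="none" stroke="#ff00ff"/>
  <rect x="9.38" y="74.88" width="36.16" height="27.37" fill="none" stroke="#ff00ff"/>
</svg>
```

1 u = 1 mm; y_m = 264.37 − y.

[1] `<line>` line segment, #ff00ff→score S372 F2418: (122.29,194.97) → (64.50,155.53)

[2] `<rect>` rectangle, #ff00ff→score S372 F2418: (9.38,189.49) → (45.54,189.49) → (45.54,162.12) → (9.38,162.12) → (9.38,189.49) (closed)

(bCNC post)
(Date: synthetic)
G21
G90
G0 X122.29 Y194.97
M3 S372
G01 X64.50 Y155.53 F2418
M5
G0 X9.38 Y189.49
M3 S372
G01 X45.54 Y189.49 F2418
G01 X45.54 Y162.12
G01 X9.38 Y162.12
G01 X9.38 Y189.49
M5
G0 X0.00 Y0.00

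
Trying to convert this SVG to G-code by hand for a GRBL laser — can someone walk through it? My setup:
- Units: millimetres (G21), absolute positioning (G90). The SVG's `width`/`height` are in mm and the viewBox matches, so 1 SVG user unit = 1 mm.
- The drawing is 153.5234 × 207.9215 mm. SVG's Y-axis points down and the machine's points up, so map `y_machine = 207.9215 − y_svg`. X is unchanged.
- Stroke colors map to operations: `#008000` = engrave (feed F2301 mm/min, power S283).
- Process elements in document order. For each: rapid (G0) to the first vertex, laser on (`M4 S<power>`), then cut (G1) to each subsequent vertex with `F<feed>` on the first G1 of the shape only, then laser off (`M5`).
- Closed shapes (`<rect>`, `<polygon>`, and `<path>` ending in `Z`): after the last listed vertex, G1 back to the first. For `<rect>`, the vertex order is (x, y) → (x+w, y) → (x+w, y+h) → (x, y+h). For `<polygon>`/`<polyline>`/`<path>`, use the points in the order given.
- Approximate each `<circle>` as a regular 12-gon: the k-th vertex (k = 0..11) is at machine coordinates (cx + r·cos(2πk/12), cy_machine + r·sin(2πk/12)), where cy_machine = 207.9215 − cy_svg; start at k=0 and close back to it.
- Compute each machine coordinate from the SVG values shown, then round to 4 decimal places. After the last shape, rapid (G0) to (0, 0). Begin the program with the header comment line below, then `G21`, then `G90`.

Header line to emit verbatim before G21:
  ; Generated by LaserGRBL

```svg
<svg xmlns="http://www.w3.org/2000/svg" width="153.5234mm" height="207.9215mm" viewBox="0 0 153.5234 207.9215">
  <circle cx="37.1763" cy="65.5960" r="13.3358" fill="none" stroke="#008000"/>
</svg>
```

viewBox `0 0 153.5234 207.9215` with mm width/height → 1 unit = 1 mm. Flip: y_m = 207.9215 − y_svg.

**Shape 1** — `<circle>` circle, stroke `#008000` → engrave (S283, F2301). Machine vertices: (50.5121,142.3255) → (48.7254,148.9934) → (43.8442,153.8746) → (37.1763,155.6613) → (30.5084,153.8746) → (25.6272,148.9934) → (23.8405,142.3255) → (25.6272,135.6576) → (30.5084,130.7764) → (37.1763,128.9897) → (43.8442,130.7764) → (48.7254,135.6576) → (50.5121,142.3255). Closed: final G1 returns to the first vertex.

; Generated by LaserGRBL
G21
G90
G0 X50.5121 Y142.3255
M4 S283
G1 X48.7254 Y148.9934 F2301
G1 X43.8442 Y153.8746
G1 X37.1763 Y155.6613
G1 X30.5084 Y153.8746
G1 X25.6272 Y148.9934
G1 X23.8405 Y142.3255
G1 X25.6272 Y135.6576
G1 X30.5084 Y130.7764
G1 X37.1763 Y128.9897
G1 X43.8442 Y130.7764
G1 X48.7254 Y135.6576
G1 X50.5121 Y142.3255
M5
G0 X0.0000 Y0.0000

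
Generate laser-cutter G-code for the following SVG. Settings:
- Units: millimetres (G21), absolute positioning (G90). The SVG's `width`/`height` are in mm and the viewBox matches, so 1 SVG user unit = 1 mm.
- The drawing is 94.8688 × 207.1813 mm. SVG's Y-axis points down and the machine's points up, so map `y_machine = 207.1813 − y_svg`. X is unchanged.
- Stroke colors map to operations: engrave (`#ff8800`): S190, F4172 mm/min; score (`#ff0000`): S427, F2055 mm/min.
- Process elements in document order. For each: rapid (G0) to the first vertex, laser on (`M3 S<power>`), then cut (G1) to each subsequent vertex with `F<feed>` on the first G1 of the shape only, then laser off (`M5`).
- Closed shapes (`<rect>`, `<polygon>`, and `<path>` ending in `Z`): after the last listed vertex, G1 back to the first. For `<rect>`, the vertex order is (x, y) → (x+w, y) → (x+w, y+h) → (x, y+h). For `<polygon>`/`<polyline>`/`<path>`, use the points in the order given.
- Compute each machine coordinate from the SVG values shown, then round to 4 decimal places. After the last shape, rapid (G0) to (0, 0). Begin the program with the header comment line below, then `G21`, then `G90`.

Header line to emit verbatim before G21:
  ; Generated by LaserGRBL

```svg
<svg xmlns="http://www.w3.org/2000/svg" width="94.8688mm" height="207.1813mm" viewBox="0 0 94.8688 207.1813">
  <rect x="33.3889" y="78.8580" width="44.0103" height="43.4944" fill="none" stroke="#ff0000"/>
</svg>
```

; Generated by LaserGRBL
G21
G90
G0 X33.3889 Y128.3233
M3 S427
G1 X77.3992 Y128.3233 F2055
G1 X77.3992 Y84.8289
G1 X33.3889 Y84.8289
G1 X33.3889 Y128.3233
M5
G0 X0.0000 Y0.0000

viewBox `0 0 94.8688 207.1813` with mm width/height → 1 unit = 1 mm. Flip: y_m = 207.1813 − y_svg.

**Shape 1** — `<rect>` rectangle, stroke `#ff0000` → score (S427, F2055). Machine vertices: (33.3889,128.3233) → (77.3992,128.3233) → (77.3992,84.8289) → (33.3889,84.8289) → (33.3889,128.3233). Closed: final G1 returns to the first vertex.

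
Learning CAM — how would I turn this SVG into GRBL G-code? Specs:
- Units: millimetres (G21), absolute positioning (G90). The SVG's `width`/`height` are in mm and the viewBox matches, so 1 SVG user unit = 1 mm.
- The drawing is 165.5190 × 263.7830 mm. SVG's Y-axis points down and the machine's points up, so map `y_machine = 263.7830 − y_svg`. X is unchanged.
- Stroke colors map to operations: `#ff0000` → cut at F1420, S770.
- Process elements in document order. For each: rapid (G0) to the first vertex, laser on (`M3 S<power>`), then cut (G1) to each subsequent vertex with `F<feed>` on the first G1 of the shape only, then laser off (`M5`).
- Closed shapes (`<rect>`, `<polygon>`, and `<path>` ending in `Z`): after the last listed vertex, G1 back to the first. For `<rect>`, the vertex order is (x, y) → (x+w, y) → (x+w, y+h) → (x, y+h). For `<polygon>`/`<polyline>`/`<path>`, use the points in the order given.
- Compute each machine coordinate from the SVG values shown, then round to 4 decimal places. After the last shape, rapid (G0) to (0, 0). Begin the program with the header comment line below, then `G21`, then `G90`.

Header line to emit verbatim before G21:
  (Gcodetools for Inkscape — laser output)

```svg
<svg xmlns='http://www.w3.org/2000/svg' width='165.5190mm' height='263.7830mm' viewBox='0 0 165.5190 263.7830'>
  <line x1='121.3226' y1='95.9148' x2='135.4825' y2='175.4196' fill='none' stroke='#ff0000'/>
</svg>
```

(Gcodetools for Inkscape — laser output)
G21
G90
G0 X121.3226 Y167.8682
M3 S770
G1 X135.4825 Y88.3634 F1420
M5
G0 X0.0000 Y0.0000

1 u = 1 mm; y_m = 263.7830 − y.

[1] `<line>` line segment, #ff0000→cut S770 F1420: (121.3226,167.8682) → (135.4825,88.3634)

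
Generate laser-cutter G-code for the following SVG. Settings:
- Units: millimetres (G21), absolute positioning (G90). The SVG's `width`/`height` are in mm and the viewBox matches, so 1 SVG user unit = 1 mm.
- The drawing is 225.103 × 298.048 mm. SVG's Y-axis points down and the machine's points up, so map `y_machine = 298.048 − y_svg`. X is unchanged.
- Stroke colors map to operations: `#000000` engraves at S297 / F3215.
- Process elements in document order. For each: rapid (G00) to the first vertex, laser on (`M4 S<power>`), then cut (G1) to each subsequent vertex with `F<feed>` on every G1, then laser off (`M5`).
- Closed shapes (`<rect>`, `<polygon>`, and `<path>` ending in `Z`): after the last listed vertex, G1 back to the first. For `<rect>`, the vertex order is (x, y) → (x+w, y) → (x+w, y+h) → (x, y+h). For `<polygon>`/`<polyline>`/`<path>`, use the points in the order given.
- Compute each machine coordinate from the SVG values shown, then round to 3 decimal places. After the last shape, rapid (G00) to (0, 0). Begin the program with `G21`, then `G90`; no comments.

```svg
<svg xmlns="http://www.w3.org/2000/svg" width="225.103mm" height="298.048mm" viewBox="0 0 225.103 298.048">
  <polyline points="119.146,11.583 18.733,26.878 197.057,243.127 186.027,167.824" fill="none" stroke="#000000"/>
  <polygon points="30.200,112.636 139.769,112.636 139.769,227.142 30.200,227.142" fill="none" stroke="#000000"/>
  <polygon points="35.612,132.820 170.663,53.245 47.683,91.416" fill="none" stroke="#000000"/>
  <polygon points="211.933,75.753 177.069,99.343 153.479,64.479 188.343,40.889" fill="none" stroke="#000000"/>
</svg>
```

viewBox `0 0 225.103 298.048` with mm width/height → 1 unit = 1 mm. Flip: y_m = 298.048 − y_svg.

**Shape 1** — `<polyline>` open polyline, stroke `#000000` → engrave (S297, F3215). Machine vertices: (119.146,286.465) → (18.733,271.170) → (197.057,54.921) → (186.027,130.224). Open path.

**Shape 2** — `<polygon>` rectangle, stroke `#000000` → engrave (S297, F3215). Machine vertices: (30.200,185.412) → (139.769,185.412) → (139.769,70.906) → (30.200,70.906) → (30.200,185.412). Closed: final G1 returns to the first vertex.

**Shape 3** — `<polygon>` closed polygon, stroke `#000000` → engrave (S297, F3215). Machine vertices: (35.612,165.228) → (170.663,244.803) → (47.683,206.632) → (35.612,165.228). Closed: final G1 returns to the first vertex.

**Shape 4** — `<polygon>` regular polygon, stroke `#000000` → engrave (S297, F3215). Machine vertices: (211.933,222.295) → (177.069,198.705) → (153.479,233.569) → (188.343,257.159) → (211.933,222.295). Closed: final G1 returns to the first vertex.

G21
G90
G00 X119.146 Y286.465
M4 S297
G1 X18.733 Y271.170 F3215
G1 X197.057 Y54.921 F3215
G1 X186.027 Y130.224 F3215
M5
G00 X30.200 Y185.412
M4 S297
G1 X139.769 Y185.412 F3215
G1 X139.769 Y70.906 F3215
G1 X30.200 Y70.906 F3215
G1 X30.200 Y185.412 F3215
M5
G00 X35.612 Y165.228
M4 S297
G1 X170.663 Y244.803 F3215
G1 X47.683 Y206.632 F3215
G1 X35.612 Y165.228 F3215
M5
G00 X211.933 Y222.295
M4 S297
G1 X177.069 Y198.705 F3215
G1 X153.479 Y233.569 F3215
G1 X188.343 Y257.159 F3215
G1 X211.933 Y222.295 F3215
M5
G00 X0.000 Y0.000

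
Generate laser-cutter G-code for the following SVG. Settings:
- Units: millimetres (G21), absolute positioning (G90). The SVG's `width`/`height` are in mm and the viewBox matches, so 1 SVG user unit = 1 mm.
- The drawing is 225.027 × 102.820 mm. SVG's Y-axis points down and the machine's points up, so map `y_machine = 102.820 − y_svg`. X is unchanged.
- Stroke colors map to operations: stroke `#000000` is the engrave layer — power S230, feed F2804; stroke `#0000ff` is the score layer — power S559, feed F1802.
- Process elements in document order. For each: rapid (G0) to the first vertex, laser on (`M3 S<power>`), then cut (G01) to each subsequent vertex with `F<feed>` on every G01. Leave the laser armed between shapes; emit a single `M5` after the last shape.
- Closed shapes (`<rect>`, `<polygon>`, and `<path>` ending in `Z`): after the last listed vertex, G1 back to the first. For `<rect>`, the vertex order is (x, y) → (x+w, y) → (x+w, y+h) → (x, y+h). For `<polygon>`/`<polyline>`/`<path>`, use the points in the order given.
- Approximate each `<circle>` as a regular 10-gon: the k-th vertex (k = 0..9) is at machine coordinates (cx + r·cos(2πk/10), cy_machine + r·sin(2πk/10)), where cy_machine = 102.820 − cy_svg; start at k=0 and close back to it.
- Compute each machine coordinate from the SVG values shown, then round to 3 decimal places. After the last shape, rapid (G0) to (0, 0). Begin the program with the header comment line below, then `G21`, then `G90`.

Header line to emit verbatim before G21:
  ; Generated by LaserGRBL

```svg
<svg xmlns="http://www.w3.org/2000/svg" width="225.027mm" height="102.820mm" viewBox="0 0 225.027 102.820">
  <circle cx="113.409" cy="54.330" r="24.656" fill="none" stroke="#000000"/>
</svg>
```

; Generated by LaserGRBL
G21
G90
G0 X138.065 Y48.490
M3 S230
G01 X133.356 Y62.982 F2804
G01 X121.028 Y71.939 F2804
G01 X105.790 Y71.939 F2804
G01 X93.462 Y62.982 F2804
G01 X88.753 Y48.490 F2804
G01 X93.462 Y33.998 F2804
G01 X105.790 Y25.041 F2804
G01 X121.028 Y25.041 F2804
G01 X133.356 Y33.998 F2804
G01 X138.065 Y48.490 F2804
M5
G0 X0.000 Y0.000

viewBox `0 0 225.027 102.820` with mm width/height → 1 unit = 1 mm. Flip: y_m = 102.820 − y_svg.

**Shape 1** — `<circle>` circle, stroke `#000000` → engrave (S230, F2804). Machine vertices: (138.065,48.490) → (133.356,62.982) → (121.028,71.939) → (105.790,71.939) → (93.462,62.982) → (88.753,48.490) → (93.462,33.998) → (105.790,25.041) → (121.028,25.041) → (133.356,33.998) → (138.065,48.490). Closed: final G1 returns to the first vertex.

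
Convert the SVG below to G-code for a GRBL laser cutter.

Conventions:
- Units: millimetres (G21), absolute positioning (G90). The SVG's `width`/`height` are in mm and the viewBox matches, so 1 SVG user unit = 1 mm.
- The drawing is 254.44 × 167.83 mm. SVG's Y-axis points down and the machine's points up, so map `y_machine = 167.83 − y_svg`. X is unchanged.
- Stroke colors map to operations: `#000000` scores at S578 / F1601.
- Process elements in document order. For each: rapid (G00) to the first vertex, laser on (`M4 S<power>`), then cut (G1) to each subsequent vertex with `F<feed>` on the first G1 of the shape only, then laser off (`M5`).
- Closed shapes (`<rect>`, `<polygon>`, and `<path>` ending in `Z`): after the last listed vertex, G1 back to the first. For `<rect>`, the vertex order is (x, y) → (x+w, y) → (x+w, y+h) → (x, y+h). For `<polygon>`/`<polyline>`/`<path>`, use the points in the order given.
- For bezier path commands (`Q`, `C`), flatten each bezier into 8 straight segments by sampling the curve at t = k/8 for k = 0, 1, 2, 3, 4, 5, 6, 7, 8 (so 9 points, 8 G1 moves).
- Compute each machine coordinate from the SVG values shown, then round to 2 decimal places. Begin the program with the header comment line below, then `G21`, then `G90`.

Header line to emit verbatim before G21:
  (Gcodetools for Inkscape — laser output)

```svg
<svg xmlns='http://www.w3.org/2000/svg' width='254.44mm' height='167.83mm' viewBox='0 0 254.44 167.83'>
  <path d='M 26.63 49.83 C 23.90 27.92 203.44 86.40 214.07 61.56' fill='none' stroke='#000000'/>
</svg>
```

viewBox `0 0 254.44 167.83` with mm width/height → 1 unit = 1 mm. Flip: y_m = 167.83 − y_svg.

**Shape 1** — `<path>` cubic bezier, stroke `#000000` → score (S578, F1601). Control points (SVG): P0=(26.63,49.83), P1=(23.90,27.92), P2=(203.44,86.40), P3=(214.07,61.56); sampled at t=k/8. Machine vertices: (26.63,118.00) → (33.46,122.77) → (53.27,121.92) → (81.93,117.37) → (115.34,111.04) → (149.37,104.84) → (179.91,100.70) → (202.85,100.54) → (214.07,106.27). Open path.

(Gcodetools for Inkscape — laser output)
G21
G90
G00 X26.63 Y118.00
M4 S578
G1 X33.46 Y122.77 F1601
G1 X53.27 Y121.92
G1 X81.93 Y117.37
G1 X115.34 Y111.04
G1 X149.37 Y104.84
G1 X179.91 Y100.70
G1 X202.85 Y100.54
G1 X214.07 Y106.27
M5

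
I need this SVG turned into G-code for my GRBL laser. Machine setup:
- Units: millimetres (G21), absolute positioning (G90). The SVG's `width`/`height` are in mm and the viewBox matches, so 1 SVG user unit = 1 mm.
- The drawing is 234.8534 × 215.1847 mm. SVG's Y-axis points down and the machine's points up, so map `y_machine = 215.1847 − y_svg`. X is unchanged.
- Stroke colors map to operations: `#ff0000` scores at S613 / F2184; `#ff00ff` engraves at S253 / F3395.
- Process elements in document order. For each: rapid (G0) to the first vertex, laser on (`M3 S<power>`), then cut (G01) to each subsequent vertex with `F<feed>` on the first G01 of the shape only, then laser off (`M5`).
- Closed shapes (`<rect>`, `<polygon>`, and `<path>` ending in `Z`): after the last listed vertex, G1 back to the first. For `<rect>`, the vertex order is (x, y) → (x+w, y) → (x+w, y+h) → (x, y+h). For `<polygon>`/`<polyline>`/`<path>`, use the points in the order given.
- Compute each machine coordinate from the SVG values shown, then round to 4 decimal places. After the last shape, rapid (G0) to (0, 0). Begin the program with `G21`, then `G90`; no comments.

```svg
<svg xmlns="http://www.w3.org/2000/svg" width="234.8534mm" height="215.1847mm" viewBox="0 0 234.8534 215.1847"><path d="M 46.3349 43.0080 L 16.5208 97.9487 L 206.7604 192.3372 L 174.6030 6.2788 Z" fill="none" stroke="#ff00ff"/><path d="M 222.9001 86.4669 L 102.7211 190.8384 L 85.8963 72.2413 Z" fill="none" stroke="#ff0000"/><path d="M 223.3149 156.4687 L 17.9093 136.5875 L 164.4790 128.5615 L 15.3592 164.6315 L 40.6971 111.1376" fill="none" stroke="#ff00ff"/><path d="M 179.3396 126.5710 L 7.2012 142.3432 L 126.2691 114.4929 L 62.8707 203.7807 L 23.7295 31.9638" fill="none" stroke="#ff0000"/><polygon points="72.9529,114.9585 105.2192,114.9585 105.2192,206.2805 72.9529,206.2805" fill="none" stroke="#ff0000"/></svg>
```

viewBox `0 0 234.8534 215.1847` with mm width/height → 1 unit = 1 mm. Flip: y_m = 215.1847 − y_svg.

**Shape 1** — `<path>` closed polygon, stroke `#ff00ff` → engrave (S253, F3395). Machine vertices: (46.3349,172.1767) → (16.5208,117.2360) → (206.7604,22.8475) → (174.6030,208.9059) → (46.3349,172.1767). Closed: final G1 returns to the first vertex.

**Shape 2** — `<path>` closed polygon, stroke `#ff0000` → score (S613, F2184). Machine vertices: (222.9001,128.7178) → (102.7211,24.3463) → (85.8963,142.9434) → (222.9001,128.7178). Closed: final G1 returns to the first vertex.

**Shape 3** — `<path>` open polyline, stroke `#ff00ff` → engrave (S253, F3395). Machine vertices: (223.3149,58.7160) → (17.9093,78.5972) → (164.4790,86.6232) → (15.3592,50.5532) → (40.6971,104.0471). Open path.

**Shape 4** — `<path>` open polyline, stroke `#ff0000` → score (S613, F2184). Machine vertices: (179.3396,88.6137) → (7.2012,72.8415) → (126.2691,100.6918) → (62.8707,11.4040) → (23.7295,183.2209). Open path.

**Shape 5** — `<polygon>` rectangle, stroke `#ff0000` → score (S613, F2184). Machine vertices: (72.9529,100.2262) → (105.2192,100.2262) → (105.2192,8.9042) → (72.9529,8.9042) → (72.9529,100.2262). Closed: final G1 returns to the first vertex.

G21
G90
G0 X46.3349 Y172.1767
M3 S253
G01 X16.5208 Y117.2360 F3395
G01 X206.7604 Y22.8475
G01 X174.6030 Y208.9059
G01 X46.3349 Y172.1767
M5
G0 X222.9001 Y128.7178
M3 S613
G01 X102.7211 Y24.3463 F2184
G01 X85.8963 Y142.9434
G01 X222.9001 Y128.7178
M5
G0 X223.3149 Y58.7160
M3 S253
G01 X17.9093 Y78.5972 F3395
G01 X164.4790 Y86.6232
G01 X15.3592 Y50.5532
G01 X40.6971 Y104.0471
M5
G0 X179.3396 Y88.6137
M3 S613
G01 X7.2012 Y72.8415 F2184
G01 X126.2691 Y100.6918
G01 X62.8707 Y11.4040
G01 X23.7295 Y183.2209
M5
G0 X72.9529 Y100.2262
M3 S613
G01 X105.2192 Y100.2262 F2184
G01 X105.2192 Y8.9042
G01 X72.9529 Y8.9042
G01 X72.9529 Y100.2262
M5
G0 X0.0000 Y0.0000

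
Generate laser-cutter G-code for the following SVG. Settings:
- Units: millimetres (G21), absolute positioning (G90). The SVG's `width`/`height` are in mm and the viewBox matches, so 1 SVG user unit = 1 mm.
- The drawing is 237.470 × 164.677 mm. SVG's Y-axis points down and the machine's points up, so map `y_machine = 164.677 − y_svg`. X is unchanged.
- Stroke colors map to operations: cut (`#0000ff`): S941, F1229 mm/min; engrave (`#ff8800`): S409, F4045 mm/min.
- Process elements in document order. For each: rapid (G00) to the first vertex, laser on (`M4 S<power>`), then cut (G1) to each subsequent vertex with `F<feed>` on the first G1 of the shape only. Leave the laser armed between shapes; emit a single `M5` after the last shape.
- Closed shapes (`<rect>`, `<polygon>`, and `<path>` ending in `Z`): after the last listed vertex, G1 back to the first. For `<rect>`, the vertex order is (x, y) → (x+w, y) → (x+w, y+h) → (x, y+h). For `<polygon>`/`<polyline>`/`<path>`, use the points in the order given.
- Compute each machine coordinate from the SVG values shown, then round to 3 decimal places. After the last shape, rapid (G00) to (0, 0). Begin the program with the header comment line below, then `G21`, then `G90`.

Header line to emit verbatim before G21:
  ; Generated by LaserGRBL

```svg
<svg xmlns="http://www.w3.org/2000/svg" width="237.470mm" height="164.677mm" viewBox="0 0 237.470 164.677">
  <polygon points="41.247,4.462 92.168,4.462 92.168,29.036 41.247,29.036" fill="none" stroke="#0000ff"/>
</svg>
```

Since the viewBox matches the mm dimensions, user units are millimetres directly. The only transform is the Y-flip y_m = 164.677 − y_svg.

Shape 1 is a rectangle drawn with `<polygon>`. Its stroke #0000ff means cut at S941, F1229. After flipping Y the toolpath is (41.247,160.215) → (92.168,160.215) → (92.168,135.641) → (41.247,135.641) → (41.247,160.215), returning to the start.

; Generated by LaserGRBL
G21
G90
G00 X41.247 Y160.215
M4 S941
G1 X92.168 Y160.215 F1229
G1 X92.168 Y135.641
G1 X41.247 Y135.641
G1 X41.247 Y160.215
M5
G00 X0.000 Y0.000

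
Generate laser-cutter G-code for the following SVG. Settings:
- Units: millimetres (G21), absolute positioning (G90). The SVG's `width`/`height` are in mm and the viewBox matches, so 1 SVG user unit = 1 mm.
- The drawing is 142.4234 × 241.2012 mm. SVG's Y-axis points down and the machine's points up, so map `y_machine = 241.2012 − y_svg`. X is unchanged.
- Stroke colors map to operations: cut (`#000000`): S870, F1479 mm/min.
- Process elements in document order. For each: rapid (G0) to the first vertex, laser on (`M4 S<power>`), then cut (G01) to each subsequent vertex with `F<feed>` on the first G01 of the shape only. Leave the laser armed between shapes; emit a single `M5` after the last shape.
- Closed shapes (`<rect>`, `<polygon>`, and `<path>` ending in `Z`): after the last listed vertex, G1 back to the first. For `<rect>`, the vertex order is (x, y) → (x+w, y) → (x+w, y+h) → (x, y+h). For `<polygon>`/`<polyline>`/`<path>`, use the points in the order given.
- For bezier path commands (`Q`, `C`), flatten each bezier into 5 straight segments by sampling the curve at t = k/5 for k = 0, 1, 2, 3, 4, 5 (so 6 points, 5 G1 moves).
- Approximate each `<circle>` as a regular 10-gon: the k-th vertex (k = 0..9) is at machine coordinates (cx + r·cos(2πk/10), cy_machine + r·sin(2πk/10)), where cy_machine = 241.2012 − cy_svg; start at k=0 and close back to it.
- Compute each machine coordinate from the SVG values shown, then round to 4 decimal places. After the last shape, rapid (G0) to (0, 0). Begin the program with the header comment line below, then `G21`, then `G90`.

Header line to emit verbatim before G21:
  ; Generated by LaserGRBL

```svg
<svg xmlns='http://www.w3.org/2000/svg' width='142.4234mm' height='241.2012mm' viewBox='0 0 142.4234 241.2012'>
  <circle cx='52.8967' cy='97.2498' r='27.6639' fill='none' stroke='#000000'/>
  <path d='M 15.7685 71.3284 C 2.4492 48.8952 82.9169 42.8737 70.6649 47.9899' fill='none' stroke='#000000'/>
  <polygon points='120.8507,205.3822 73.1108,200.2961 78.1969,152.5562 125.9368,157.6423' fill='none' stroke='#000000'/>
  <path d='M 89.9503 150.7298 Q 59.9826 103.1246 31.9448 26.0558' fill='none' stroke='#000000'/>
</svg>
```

; Generated by LaserGRBL
G21
G90
G0 X80.5606 Y143.9514
M4 S870
G01 X75.2773 Y160.2118 F1479
G01 X61.4453 Y170.2613
G01 X44.3481 Y170.2613
G01 X30.5161 Y160.2118
G01 X25.2328 Y143.9514
G01 X30.5161 Y127.6910
G01 X44.3481 Y117.6415
G01 X61.4453 Y117.6415
G01 X75.2773 Y127.6910
G01 X80.5606 Y143.9514
G0 X15.7685 Y169.8728
M4 S870
G01 X17.5393 Y181.4055 F1479
G01 X32.8667 Y189.2526
G01 X52.7983 Y193.6671
G01 X68.3818 Y194.9023
G01 X70.6649 Y193.2113
G0 X120.8507 Y35.8190
M4 S870
G01 X73.1108 Y40.9051 F1479
G01 X78.1969 Y88.6450
G01 X125.9368 Y83.5589
G01 X120.8507 Y35.8190
G0 X89.9503 Y90.4714
M4 S870
G01 X78.0404 Y110.6920 F1479
G01 X66.2849 Y133.2697
G01 X54.6838 Y158.2045
G01 X43.2371 Y185.4964
G01 X31.9448 Y215.1454
M5
G0 X0.0000 Y0.0000

viewBox `0 0 142.4234 241.2012` with mm width/height → 1 unit = 1 mm. Flip: y_m = 241.2012 − y_svg.

**Shape 1** — `<circle>` circle, stroke `#000000` → cut (S870, F1479). Machine vertices: (80.5606,143.9514) → (75.2773,160.2118) → (61.4453,170.2613) → (44.3481,170.2613) → (30.5161,160.2118) → (25.2328,143.9514) → (30.5161,127.6910) → (44.3481,117.6415) → (61.4453,117.6415) → (75.2773,127.6910) → (80.5606,143.9514). Closed: final G1 returns to the first vertex.

**Shape 2** — `<path>` cubic bezier, stroke `#000000` → cut (S870, F1479). Control points (SVG): P0=(15.7685,71.3284), P1=(2.4492,48.8952), P2=(82.9169,42.8737), P3=(70.6649,47.9899); sampled at t=k/5. Machine vertices: (15.7685,169.8728) → (17.5393,181.4055) → (32.8667,189.2526) → (52.7983,193.6671) → (68.3818,194.9023) → (70.6649,193.2113). Open path.

**Shape 3** — `<polygon>` regular polygon, stroke `#000000` → cut (S870, F1479). Machine vertices: (120.8507,35.8190) → (73.1108,40.9051) → (78.1969,88.6450) → (125.9368,83.5589) → (120.8507,35.8190). Closed: final G1 returns to the first vertex.

**Shape 4** — `<path>` quadratic bezier, stroke `#000000` → cut (S870, F1479). Control points (SVG): P0=(89.9503,150.7298), P1=(59.9826,103.1246), P2=(31.9448,26.0558); sampled at t=k/5. Machine vertices: (89.9503,90.4714) → (78.0404,110.6920) → (66.2849,133.2697) → (54.6838,158.2045) → (43.2371,185.4964) → (31.9448,215.1454). Open path.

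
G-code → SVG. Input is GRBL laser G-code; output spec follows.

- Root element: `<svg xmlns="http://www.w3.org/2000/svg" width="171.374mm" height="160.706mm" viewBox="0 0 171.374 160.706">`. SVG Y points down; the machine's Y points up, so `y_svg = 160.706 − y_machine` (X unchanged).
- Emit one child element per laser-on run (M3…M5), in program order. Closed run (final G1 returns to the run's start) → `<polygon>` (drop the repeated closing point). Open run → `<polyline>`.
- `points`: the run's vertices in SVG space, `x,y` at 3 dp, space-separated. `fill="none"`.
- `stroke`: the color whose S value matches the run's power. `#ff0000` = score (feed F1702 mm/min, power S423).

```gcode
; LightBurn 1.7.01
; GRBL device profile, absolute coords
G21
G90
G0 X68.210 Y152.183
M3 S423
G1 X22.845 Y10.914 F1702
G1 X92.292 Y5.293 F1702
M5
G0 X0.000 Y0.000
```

<svg xmlns="http://www.w3.org/2000/svg" width="171.374mm" height="160.706mm" viewBox="0 0 171.374 160.706">
  <polyline points="68.210,8.523 22.845,149.792 92.292,155.413" fill="none" stroke="#ff0000"/>
</svg>

Each laser-on run becomes one SVG element. Flip Y back into SVG space with y_svg = 160.706 − y_machine. Every run uses S423, so all elements get stroke `#ff0000` (score).

Run 1: The run is open, so emit a `<polyline>` with points (Y-flipped): 68.210,8.523 22.845,149.792 92.292,155.413.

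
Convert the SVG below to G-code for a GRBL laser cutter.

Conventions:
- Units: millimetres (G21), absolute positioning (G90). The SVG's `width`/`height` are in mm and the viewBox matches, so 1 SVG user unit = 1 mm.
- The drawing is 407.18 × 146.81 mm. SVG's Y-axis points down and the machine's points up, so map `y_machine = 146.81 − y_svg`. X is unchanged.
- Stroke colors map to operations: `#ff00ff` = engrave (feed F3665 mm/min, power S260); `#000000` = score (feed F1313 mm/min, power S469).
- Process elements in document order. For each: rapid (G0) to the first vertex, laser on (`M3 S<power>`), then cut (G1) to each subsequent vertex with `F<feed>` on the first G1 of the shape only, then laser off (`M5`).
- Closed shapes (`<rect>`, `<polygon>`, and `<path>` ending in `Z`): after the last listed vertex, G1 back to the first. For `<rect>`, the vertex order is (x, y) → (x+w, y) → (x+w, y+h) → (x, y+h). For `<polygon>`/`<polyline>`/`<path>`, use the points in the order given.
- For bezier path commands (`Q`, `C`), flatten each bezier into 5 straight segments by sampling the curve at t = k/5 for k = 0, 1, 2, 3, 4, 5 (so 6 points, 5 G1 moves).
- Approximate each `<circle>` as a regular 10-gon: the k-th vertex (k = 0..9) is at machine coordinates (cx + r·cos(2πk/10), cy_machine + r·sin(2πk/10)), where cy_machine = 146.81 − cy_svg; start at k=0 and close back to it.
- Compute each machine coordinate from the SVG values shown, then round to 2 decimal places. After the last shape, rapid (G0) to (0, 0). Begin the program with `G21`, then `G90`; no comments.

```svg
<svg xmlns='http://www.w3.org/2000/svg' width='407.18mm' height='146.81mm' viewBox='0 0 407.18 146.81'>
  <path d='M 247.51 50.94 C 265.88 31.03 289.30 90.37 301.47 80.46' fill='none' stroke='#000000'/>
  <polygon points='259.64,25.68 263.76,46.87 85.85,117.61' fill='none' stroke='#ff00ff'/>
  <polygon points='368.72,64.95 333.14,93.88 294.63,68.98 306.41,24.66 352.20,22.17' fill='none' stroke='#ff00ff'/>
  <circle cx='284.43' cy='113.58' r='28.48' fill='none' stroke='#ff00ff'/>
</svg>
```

G21
G90
G0 X247.51 Y95.87
M3 S469
G1 X259.01 Y99.49 F1313
G1 X270.93 Y91.23
G1 X282.51 Y78.19
G1 X292.95 Y67.53
G1 X301.47 Y66.35
M5
G0 X259.64 Y121.13
M3 S260
G1 X263.76 Y99.94 F3665
G1 X85.85 Y29.20
G1 X259.64 Y121.13
M5
G0 X368.72 Y81.86
M3 S260
G1 X333.14 Y52.93 F3665
G1 X294.63 Y77.83
G1 X306.41 Y122.15
G1 X352.20 Y124.64
G1 X368.72 Y81.86
M5
G0 X312.91 Y33.23
M3 S260
G1 X307.47 Y49.97 F3665
G1 X293.23 Y60.32
G1 X275.63 Y60.32
G1 X261.39 Y49.97
G1 X255.95 Y33.23
G1 X261.39 Y16.49
G1 X275.63 Y6.14
G1 X293.23 Y6.14
G1 X307.47 Y16.49
G1 X312.91 Y33.23
M5
G0 X0.00 Y0.00

1 u = 1 mm; y_m = 146.81 − y.

[1] `<path>` cubic bezier, #000000→score S469 F1313: (247.51,95.87) → (259.01,99.49) → (270.93,91.23) → (282.51,78.19) → (292.95,67.53) → (301.47,66.35)

[2] `<polygon>` closed polygon, #ff00ff→engrave S260 F3665: (259.64,121.13) → (263.76,99.94) → (85.85,29.20) → (259.64,121.13) (closed)

[3] `<polygon>` regular polygon, #ff00ff→engrave S260 F3665: (368.72,81.86) → (333.14,52.93) → (294.63,77.83) → (306.41,122.15) → (352.20,124.64) → (368.72,81.86) (closed)

[4] `<circle>` circle, #ff00ff→engrave S260 F3665: (312.91,33.23) → (307.47,49.97) → (293.23,60.32) → (275.63,60.32) → (261.39,49.97) → (255.95,33.23) → (261.39,16.49) → (275.63,6.14) → (293.23,6.14) → (307.47,16.49) → (312.91,33.23) (closed)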